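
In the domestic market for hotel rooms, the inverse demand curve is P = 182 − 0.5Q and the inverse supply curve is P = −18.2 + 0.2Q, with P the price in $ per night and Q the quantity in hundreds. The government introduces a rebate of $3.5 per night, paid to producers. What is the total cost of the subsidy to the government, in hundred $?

Government outlay = $1018.5 hundred.

Rewrite in direct form: Qd = 364 − 2P and Qs = 5P + 91.
Before the subsidy: set 364 − 2P = 5P + 91 → P* = $39, Q* = 286.
With a per-unit subsidy paid to producers, each receives P + 3.5 per unit sold, so supply becomes Qs = 5(P + 3.5) + 91.
New equilibrium: consumers pay $36.5, producers receive $40, Q = 291. (Wedge: Pb − Ps = −3.5.)
Outlay = t · Q = 3.5 · 291 = $1018.5.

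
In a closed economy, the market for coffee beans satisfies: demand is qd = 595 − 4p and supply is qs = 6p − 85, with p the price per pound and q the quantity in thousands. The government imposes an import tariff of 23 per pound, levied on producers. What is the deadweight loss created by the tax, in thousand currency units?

Deadweight loss = 634.8 thousand.

Without the tax, 595 − 4p = 6p − 85 gives 10p = 680, so p* = 68 and q* = 323.
With the tax collected from producers, supply shifts: qs = 6(p − 23) − 85.
New equilibrium: consumers pay 81.8, producers receive 58.8, q = 267.8. (Wedge: pb − ps = 23.)
Quantity falls by |ΔQ| = |323 − 267.8| = 55.2.
DWL = ½ · t · |ΔQ| = ½ · 23 · 55.2 = 634.8.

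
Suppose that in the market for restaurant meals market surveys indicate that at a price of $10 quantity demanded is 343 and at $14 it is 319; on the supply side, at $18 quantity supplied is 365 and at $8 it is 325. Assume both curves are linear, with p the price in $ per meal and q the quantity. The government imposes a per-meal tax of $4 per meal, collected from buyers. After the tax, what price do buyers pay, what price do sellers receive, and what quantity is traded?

Demand slope: (319 − 343)/(14 − 10) = -6, so qd = 403 − 6p.
Supply slope: (325 − 365)/(8 − 18) = 4, so qs = 4p + 293.
Before the tax: set 403 − 6p = 4p + 293 → p* = $11, q* = 337.
With the tax collected from buyers, demand (in seller-price terms) shifts: qd = 403 − 6(p + 4).
Solving gives q = 327.4 with buyers paying $12.6 and sellers receiving $8.6 (the $4 wedge).
The less price-elastic side of the market bears the larger share of a per-unit tax.

Buyers pay $12.6; sellers receive $8.6; quantity = 327.4.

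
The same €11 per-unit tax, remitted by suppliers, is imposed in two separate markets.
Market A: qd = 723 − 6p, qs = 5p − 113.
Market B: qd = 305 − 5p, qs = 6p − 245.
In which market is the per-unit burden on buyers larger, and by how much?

Market B, by €1.

Market A: pre-tax p* = €76, q* = 267; post-tax q = 237; per-unit burden on buyers = €5.
Market B: pre-tax p* = €50, q* = 55; post-tax q = 25; per-unit burden on buyers = €6.
Difference: €5 vs €6 → market B is larger by €1.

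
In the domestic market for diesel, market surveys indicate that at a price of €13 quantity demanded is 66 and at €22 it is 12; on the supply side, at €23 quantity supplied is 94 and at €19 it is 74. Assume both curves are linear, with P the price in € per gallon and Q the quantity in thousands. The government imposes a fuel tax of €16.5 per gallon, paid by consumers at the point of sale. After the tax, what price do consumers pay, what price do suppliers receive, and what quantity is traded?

Demand slope: (12 − 66)/(22 − 13) = -6, so Qd = 144 − 6P.
Supply slope: (74 − 94)/(19 − 23) = 5, so Qs = 5P − 21.
Before the tax: set 144 − 6P = 5P − 21 → P* = €15, Q* = 54.
With the tax collected from consumers, demand (in seller-price terms) shifts: Qd = 144 − 6(P + 16.5).
New equilibrium: consumers pay €22.5, suppliers receive €6, Q = 9. (Wedge: Pb − Ps = 16.5.)
The less price-elastic side of the market bears the larger share of a per-unit tax.

Consumers pay €22.5; suppliers receive €6; quantity = 9.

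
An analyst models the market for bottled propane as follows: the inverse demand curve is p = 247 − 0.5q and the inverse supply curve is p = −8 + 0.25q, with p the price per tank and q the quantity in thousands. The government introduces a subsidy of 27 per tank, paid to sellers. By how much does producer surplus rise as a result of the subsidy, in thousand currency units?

Inverting to q(p) form: qd = 494 − 2p; qs = 4p + 32.
Before the subsidy: set 494 − 2p = 4p + 32 → p* = 77, q* = 340.
With a per-unit subsidy paid to sellers, each receives p + 27 per unit sold, so supply becomes qs = 4(p + 27) + 32.
Solving gives q = 376 with buyers paying 59 and sellers receiving 86 (the 27 wedge).
ΔPS is the trapezoid between Q = 376 and Q = 340 of height 9: ½ · (340 + 376) · 9 = 3222.

Producer surplus rises by 3222 thousand.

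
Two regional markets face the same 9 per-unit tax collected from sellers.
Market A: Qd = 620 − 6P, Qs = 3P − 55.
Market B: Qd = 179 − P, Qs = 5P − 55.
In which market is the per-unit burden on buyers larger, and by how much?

Market A: pre-tax P* = 75, Q* = 170; post-tax Q = 152; per-unit burden on buyers = 3.
Market B: pre-tax P* = 39, Q* = 140; post-tax Q = 132.5; per-unit burden on buyers = 7.5.
Difference: 3 vs 7.5 → market B is larger by 4.5.

Market B, by 4.5.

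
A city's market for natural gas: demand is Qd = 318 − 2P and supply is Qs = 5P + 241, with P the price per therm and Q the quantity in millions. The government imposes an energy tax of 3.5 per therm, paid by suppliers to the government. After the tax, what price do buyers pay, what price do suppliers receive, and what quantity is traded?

Without the tax, 318 − 2P = 5P + 241 gives 7P = 77, so P* = 11 and Q* = 296.
With the tax collected from suppliers, supply shifts: Qs = 5(P − 3.5) + 241.
Solving gives Q = 291 with buyers paying 13.5 and suppliers receiving 10 (the 3.5 wedge).

Buyers pay 13.5; suppliers receive 10; quantity = 291.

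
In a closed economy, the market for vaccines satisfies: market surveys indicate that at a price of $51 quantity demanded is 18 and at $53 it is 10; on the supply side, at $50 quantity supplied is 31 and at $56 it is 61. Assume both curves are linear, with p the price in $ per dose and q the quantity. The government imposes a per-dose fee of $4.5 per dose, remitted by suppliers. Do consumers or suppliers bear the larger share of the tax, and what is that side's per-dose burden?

Demand slope: (10 − 18)/(53 − 51) = -4, so qd = 222 − 4p.
Supply slope: (61 − 31)/(56 − 50) = 5, so qs = 5p − 219.
Without the tax, 222 − 4p = 5p − 219 gives 9p = 441, so p* = $49 and q* = 26.
With the tax collected from suppliers, supply shifts: qs = 5(p − 4.5) − 219.
Solving gives q = 16 with consumers paying $51.5 and suppliers receiving $47 (the $4.5 wedge).
Per-dose burden: consumers $2.5, suppliers $2.
Consumers take the larger share because demand is less price-elastic here (demand slope 4 vs supply slope 5).

Consumers bear the larger share: $2.5 per dose.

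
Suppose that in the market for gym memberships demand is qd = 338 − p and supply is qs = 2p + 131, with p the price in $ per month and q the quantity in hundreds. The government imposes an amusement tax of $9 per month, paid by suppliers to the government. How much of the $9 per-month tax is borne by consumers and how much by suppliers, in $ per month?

Before the tax: set 338 − p = 2p + 131 → p* = $69, q* = 269.
With the tax collected from suppliers, supply shifts: qs = 2(p − 9) + 131.
Solving gives q = 263 with consumers paying $75 and suppliers receiving $66 (the $9 wedge).
Burden on consumers: $6; on suppliers: $3. (They sum to $9.)

Consumers bear $6 per month; suppliers bear $3 per month.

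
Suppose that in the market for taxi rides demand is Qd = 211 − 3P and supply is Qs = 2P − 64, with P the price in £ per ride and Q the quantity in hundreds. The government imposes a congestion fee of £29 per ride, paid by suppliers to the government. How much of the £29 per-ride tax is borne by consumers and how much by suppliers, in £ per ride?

Consumers bear £11.6 per ride; suppliers bear £17.4 per ride.

Without the tax, 211 − 3P = 2P − 64 gives 5P = 275, so P* = £55 and Q* = 46.
With the tax collected from suppliers, supply shifts: Qs = 2(P − 29) − 64.
New equilibrium: consumers pay £66.6, suppliers receive £37.6, Q = 11.2. (Wedge: Pb − Ps = 29.)
Burden on consumers: £11.6; on suppliers: £17.4. (They sum to £29.)
The less price-elastic side of the market bears the larger share of a per-unit tax.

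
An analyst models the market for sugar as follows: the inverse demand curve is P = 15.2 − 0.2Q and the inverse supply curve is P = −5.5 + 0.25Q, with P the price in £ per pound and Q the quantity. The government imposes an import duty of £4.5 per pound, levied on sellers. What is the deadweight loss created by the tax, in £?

Rewrite in direct form: Qd = 76 − 5P and Qs = 4P + 22.
Before the tax: set 76 − 5P = 4P + 22 → P* = £6, Q* = 46.
With the tax collected from sellers, supply shifts: Qs = 4(P − 4.5) + 22.
Solving gives Q = 36 with buyers paying £8 and sellers receiving £3.5 (the £4.5 wedge).
Quantity falls by |ΔQ| = |46 − 36| = 10.
DWL = ½ · t · |ΔQ| = ½ · 4.5 · 10 = £22.5.

Deadweight loss = £22.5.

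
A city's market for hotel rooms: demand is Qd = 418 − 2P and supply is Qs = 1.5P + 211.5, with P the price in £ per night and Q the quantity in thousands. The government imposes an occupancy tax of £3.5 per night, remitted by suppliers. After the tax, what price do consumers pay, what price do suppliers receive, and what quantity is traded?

Consumers pay £60.5; suppliers receive £57; quantity = 297.

Without the tax, 418 − 2P = 1.5P + 211.5 gives 3.5P = 206.5, so P* = £59 and Q* = 300.
With the tax collected from suppliers, supply shifts: Qs = 1.5(P − 3.5) + 211.5.
New equilibrium: consumers pay £60.5, suppliers receive £57, Q = 297. (Wedge: Pb − Ps = 3.5.)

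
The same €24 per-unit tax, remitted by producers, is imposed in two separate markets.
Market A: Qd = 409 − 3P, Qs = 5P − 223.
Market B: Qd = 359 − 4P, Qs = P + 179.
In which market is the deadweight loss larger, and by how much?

Market A, by €309.6.

Market A: pre-tax P* = €79, Q* = 172; post-tax Q = 127; deadweight loss = €540.
Market B: pre-tax P* = €36, Q* = 215; post-tax Q = 195.8; deadweight loss = €230.4.
Difference: €540 vs €230.4 → market A is larger by €309.6.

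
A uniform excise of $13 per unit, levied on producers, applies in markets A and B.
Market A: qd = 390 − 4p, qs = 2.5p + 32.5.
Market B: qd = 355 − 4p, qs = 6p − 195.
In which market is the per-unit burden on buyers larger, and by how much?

Market B, by $2.8.

Market A: pre-tax p* = $55, q* = 170; post-tax q = 150; per-unit burden on buyers = $5.
Market B: pre-tax p* = $55, q* = 135; post-tax q = 103.8; per-unit burden on buyers = $7.8.
Difference: $5 vs $7.8 → market B is larger by $2.8.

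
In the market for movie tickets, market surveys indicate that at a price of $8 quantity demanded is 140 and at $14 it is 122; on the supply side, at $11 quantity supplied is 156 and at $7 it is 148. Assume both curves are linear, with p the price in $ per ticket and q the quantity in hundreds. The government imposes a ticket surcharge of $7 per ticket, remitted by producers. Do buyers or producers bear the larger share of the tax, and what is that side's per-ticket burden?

Producers bear the larger share: $4.2 per ticket.

Demand slope: (122 − 140)/(14 − 8) = -3, so qd = 164 − 3p.
Supply slope: (148 − 156)/(7 − 11) = 2, so qs = 2p + 134.
Without the tax, 164 − 3p = 2p + 134 gives 5p = 30, so p* = $6 and q* = 146.
With the tax collected from producers, supply shifts: qs = 2(p − 7) + 134.
New equilibrium: buyers pay $8.8, producers receive $1.8, q = 137.6. (Wedge: pb − ps = 7.)
Per-ticket burden: buyers $2.8, producers $4.2.
Producers take the larger share because supply is less price-elastic here (demand slope 3 vs supply slope 2).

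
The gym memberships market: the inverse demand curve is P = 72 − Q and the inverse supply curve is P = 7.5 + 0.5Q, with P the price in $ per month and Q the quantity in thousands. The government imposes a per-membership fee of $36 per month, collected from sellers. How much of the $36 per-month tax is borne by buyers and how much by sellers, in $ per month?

Buyers bear $24 per month; sellers bear $12 per month.

Inverting to Q(P) form: Qd = 72 − P; Qs = 2P − 15.
Without the tax, 72 − P = 2P − 15 gives 3P = 87, so P* = $29 and Q* = 43.
With the tax collected from sellers, supply shifts: Qs = 2(P − 36) − 15.
Solving gives Q = 19 with buyers paying $53 and sellers receiving $17 (the $36 wedge).
Burden on buyers: $24; on sellers: $12. (They sum to $36.)
The less price-elastic side of the market bears the larger share of a per-unit tax.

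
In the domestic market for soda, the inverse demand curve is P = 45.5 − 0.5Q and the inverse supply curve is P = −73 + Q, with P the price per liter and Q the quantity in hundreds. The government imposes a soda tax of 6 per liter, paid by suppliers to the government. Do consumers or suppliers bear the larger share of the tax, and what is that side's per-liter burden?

Suppliers bear the larger share: 4 per liter.

Inverting to Q(P) form: Qd = 91 − 2P; Qs = P + 73.
Before the tax: set 91 − 2P = P + 73 → P* = 6, Q* = 79.
With the tax collected from suppliers, supply shifts: Qs = (P − 6) + 73.
Solving gives Q = 75 with consumers paying 8 and suppliers receiving 2 (the 6 wedge).
Per-liter burden: consumers 2, suppliers 4.
Suppliers take the larger share because supply is less price-elastic here (demand slope 2 vs supply slope 1).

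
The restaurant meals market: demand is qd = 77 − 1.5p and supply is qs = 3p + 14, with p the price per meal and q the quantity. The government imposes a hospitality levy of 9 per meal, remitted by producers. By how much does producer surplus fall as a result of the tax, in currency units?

Without the tax, 77 − 1.5p = 3p + 14 gives 4.5p = 63, so p* = 14 and q* = 56.
With the tax collected from producers, supply shifts: qs = 3(p − 9) + 14.
Solving gives q = 47 with buyers paying 20 and producers receiving 11 (the 9 wedge).
ΔPS is the trapezoid between Q = 47 and Q = 56 of height 3: ½ · (56 + 47) · 3 = 154.5.

Producer surplus falls by 154.5.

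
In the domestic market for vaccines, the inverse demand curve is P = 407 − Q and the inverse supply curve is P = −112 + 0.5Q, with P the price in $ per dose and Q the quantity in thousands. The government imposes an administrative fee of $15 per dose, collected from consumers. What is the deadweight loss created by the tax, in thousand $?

Rewrite in direct form: Qd = 407 − P and Qs = 2P + 224.
Before the tax: set 407 − P = 2P + 224 → P* = $61, Q* = 346.
With the tax collected from consumers, demand (in seller-price terms) shifts: Qd = 407 − (P + 15).
New equilibrium: consumers pay $71, producers receive $56, Q = 336. (Wedge: Pb − Ps = 15.)
Quantity falls by |ΔQ| = |346 − 336| = 10.
DWL = ½ · t · |ΔQ| = ½ · 15 · 10 = $75.

Deadweight loss = $75 thousand.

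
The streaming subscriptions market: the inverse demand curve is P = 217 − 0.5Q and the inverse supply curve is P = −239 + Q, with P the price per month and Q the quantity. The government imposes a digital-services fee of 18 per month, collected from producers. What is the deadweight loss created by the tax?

Deadweight loss = 108.

Inverting to Q(P) form: Qd = 434 − 2P; Qs = P + 239.
Without the tax, 434 − 2P = P + 239 gives 3P = 195, so P* = 65 and Q* = 304.
With the tax collected from producers, supply shifts: Qs = (P − 18) + 239.
Solving gives Q = 292 with buyers paying 71 and producers receiving 53 (the 18 wedge).
Quantity falls by |ΔQ| = |304 − 292| = 12.
DWL = ½ · t · |ΔQ| = ½ · 18 · 12 = 108.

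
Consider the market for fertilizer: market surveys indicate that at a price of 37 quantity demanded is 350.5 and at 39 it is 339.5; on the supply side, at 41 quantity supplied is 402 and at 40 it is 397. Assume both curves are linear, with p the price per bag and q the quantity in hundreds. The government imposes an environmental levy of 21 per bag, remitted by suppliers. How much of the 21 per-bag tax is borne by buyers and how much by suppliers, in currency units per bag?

Buyers bear 10 per bag; suppliers bear 11 per bag.

Demand slope: (339.5 − 350.5)/(39 − 37) = -5.5, so qd = 554 − 5.5p.
Supply slope: (397 − 402)/(40 − 41) = 5, so qs = 5p + 197.
Before the tax: set 554 − 5.5p = 5p + 197 → p* = 34, q* = 367.
With the tax collected from suppliers, supply shifts: qs = 5(p − 21) + 197.
New equilibrium: buyers pay 44, suppliers receive 23, q = 312. (Wedge: pb − ps = 21.)
Burden on buyers: 10; on suppliers: 11. (They sum to 21.)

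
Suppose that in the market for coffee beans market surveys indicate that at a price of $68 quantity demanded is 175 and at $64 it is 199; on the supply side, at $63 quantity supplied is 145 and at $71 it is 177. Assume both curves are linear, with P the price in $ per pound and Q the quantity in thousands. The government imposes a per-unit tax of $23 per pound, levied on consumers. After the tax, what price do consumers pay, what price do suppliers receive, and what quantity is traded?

Demand slope: (199 − 175)/(64 − 68) = -6, so Qd = 583 − 6P.
Supply slope: (177 − 145)/(71 − 63) = 4, so Qs = 4P − 107.
Without the tax, 583 − 6P = 4P − 107 gives 10P = 690, so P* = $69 and Q* = 169.
With the tax collected from consumers, demand (in seller-price terms) shifts: Qd = 583 − 6(P + 23).
Solving gives Q = 113.8 with consumers paying $78.2 and suppliers receiving $55.2 (the $23 wedge).
The less price-elastic side of the market bears the larger share of a per-unit tax.

Consumers pay $78.2; suppliers receive $55.2; quantity = 113.8.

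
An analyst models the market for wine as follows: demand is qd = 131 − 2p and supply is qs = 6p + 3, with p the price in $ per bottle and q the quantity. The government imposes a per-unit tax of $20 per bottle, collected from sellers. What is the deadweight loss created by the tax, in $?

Deadweight loss = $300.

Before the tax: set 131 − 2p = 6p + 3 → p* = $16, q* = 99.
With the tax collected from sellers, supply shifts: qs = 6(p − 20) + 3.
Solving gives q = 69 with buyers paying $31 and sellers receiving $11 (the $20 wedge).
Quantity falls by |ΔQ| = |99 − 69| = 30.
DWL = ½ · t · |ΔQ| = ½ · 20 · 30 = $300.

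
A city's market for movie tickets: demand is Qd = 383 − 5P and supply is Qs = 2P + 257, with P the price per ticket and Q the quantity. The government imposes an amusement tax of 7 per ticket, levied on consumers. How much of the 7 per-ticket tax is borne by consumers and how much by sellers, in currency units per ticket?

Before the tax: set 383 − 5P = 2P + 257 → P* = 18, Q* = 293.
With the tax collected from consumers, demand (in seller-price terms) shifts: Qd = 383 − 5(P + 7).
Solving gives Q = 283 with consumers paying 20 and sellers receiving 13 (the 7 wedge).
Burden on consumers: 2; on sellers: 5. (They sum to 7.)

Consumers bear 2 per ticket; sellers bear 5 per ticket.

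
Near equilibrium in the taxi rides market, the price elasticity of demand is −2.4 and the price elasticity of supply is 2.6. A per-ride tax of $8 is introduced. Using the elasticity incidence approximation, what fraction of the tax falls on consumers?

Consumers' share ≈ 0.52.

Incidence ratio: consumers' share ≈ εs / (εs + |εd|) = 2.6 / (2.6 + 2.4) = 0.52.
Supply is the more elastic side, so consumers bear the larger share.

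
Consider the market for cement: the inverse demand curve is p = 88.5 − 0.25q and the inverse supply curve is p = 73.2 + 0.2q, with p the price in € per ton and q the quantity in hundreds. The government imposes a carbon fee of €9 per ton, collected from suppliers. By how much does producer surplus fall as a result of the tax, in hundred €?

Inverting to q(p) form: qd = 354 − 4p; qs = 5p − 366.
Without the tax, 354 − 4p = 5p − 366 gives 9p = 720, so p* = €80 and q* = 34.
With the tax collected from suppliers, supply shifts: qs = 5(p − 9) − 366.
New equilibrium: consumers pay €85, suppliers receive €76, q = 14. (Wedge: pb − ps = 9.)
ΔPS is the trapezoid between Q = 14 and Q = 34 of height €4: ½ · (34 + 14) · 4 = €96.

Producer surplus falls by €96 hundred.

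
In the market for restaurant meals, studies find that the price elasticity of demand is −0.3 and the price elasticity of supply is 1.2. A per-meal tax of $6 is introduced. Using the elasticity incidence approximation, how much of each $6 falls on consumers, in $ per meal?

Consumers bear ≈ $4.8 per meal.

Incidence ratio: consumers' share ≈ εs / (εs + |εd|) = 1.2 / (1.2 + 0.3) = 0.8.
So consumers bear ≈ 0.8 × $6 = $4.8; producers bear $1.2.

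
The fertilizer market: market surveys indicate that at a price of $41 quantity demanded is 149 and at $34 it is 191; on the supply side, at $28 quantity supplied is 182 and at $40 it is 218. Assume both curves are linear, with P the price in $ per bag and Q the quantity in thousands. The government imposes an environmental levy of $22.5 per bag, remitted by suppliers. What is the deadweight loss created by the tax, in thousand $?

Deadweight loss = $506.25 thousand.

Demand slope: (191 − 149)/(34 − 41) = -6, so Qd = 395 − 6P.
Supply slope: (218 − 182)/(40 − 28) = 3, so Qs = 3P + 98.
Without the tax, 395 − 6P = 3P + 98 gives 9P = 297, so P* = $33 and Q* = 197.
With the tax collected from suppliers, supply shifts: Qs = 3(P − 22.5) + 98.
Solving gives Q = 152 with consumers paying $40.5 and suppliers receiving $18 (the $22.5 wedge).
Quantity falls by |ΔQ| = |197 − 152| = 45.
DWL = ½ · t · |ΔQ| = ½ · 22.5 · 45 = $506.25.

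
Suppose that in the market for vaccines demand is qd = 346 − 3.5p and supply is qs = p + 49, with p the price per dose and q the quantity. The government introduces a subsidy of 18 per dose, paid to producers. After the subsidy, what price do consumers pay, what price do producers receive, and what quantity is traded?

Without the subsidy, 346 − 3.5p = p + 49 gives 4.5p = 297, so p* = 66 and q* = 115.
With a per-unit subsidy paid to producers, each receives p + 18 per unit sold, so supply becomes qs = (p + 18) + 49.
Solving gives q = 129 with consumers paying 62 and producers receiving 80 (the 18 wedge).

Consumers pay 62; producers receive 80; quantity = 129.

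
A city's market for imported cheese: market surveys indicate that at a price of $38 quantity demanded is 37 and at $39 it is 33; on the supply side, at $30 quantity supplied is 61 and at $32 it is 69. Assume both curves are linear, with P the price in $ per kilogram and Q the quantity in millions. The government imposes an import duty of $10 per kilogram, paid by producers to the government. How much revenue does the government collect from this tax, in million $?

Tax revenue = $450 million.

Demand slope: (33 − 37)/(39 − 38) = -4, so Qd = 189 − 4P.
Supply slope: (69 − 61)/(32 − 30) = 4, so Qs = 4P − 59.
Without the tax, 189 − 4P = 4P − 59 gives 8P = 248, so P* = $31 and Q* = 65.
With the tax collected from producers, supply shifts: Qs = 4(P − 10) − 59.
Solving gives Q = 45 with consumers paying $36 and producers receiving $26 (the $10 wedge).
Revenue = t · Q = 10 · 45 = $450.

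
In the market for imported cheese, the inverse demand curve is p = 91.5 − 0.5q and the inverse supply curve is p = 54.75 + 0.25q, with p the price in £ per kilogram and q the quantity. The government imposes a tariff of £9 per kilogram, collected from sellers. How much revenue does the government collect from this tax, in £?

Rewrite in direct form: qd = 183 − 2p and qs = 4p − 219.
Without the tax, 183 − 2p = 4p − 219 gives 6p = 402, so p* = £67 and q* = 49.
With the tax collected from sellers, supply shifts: qs = 4(p − 9) − 219.
New equilibrium: buyers pay £73, sellers receive £64, q = 37. (Wedge: pb − ps = 9.)
Revenue = t · Q = 9 · 37 = £333.

Tax revenue = £333.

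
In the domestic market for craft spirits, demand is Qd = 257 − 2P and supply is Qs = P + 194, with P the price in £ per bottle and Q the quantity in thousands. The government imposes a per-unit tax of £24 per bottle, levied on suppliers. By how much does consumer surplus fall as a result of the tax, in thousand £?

Before the tax: set 257 − 2P = P + 194 → P* = £21, Q* = 215.
With the tax collected from suppliers, supply shifts: Qs = (P − 24) + 194.
Solving gives Q = 199 with consumers paying £29 and suppliers receiving £5 (the £24 wedge).
ΔCS is the trapezoid between Q = 199 and Q = 215 of height £8: ½ · (215 + 199) · 8 = £1656.

Consumer surplus falls by £1656 thousand.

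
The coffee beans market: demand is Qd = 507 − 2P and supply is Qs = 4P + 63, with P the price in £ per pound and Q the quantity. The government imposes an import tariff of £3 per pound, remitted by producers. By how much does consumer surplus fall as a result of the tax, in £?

Consumer surplus falls by £714.

Without the tax, 507 − 2P = 4P + 63 gives 6P = 444, so P* = £74 and Q* = 359.
With the tax collected from producers, supply shifts: Qs = 4(P − 3) + 63.
Solving gives Q = 355 with consumers paying £76 and producers receiving £73 (the £3 wedge).
ΔCS is the trapezoid between Q = 355 and Q = 359 of height £2: ½ · (359 + 355) · 2 = £714.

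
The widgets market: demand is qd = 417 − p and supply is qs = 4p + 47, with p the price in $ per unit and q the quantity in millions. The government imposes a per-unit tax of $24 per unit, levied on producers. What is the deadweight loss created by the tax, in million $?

Deadweight loss = $230.4 million.

Before the tax: set 417 − p = 4p + 47 → p* = $74, q* = 343.
With the tax collected from producers, supply shifts: qs = 4(p − 24) + 47.
Solving gives q = 323.8 with buyers paying $93.2 and producers receiving $69.2 (the $24 wedge).
Quantity falls by |ΔQ| = |343 − 323.8| = 19.2.
DWL = ½ · t · |ΔQ| = ½ · 24 · 19.2 = $230.4.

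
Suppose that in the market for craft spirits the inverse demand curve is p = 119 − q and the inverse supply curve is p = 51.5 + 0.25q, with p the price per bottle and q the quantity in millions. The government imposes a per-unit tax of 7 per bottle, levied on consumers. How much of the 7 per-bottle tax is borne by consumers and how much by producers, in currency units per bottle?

Inverting to q(p) form: qd = 119 − p; qs = 4p − 206.
Before the tax: set 119 − p = 4p − 206 → p* = 65, q* = 54.
With the tax collected from consumers, demand (in seller-price terms) shifts: qd = 119 − (p + 7).
Solving gives q = 48.4 with consumers paying 70.6 and producers receiving 63.6 (the 7 wedge).
Burden on consumers: 5.6; on producers: 1.4. (They sum to 7.)

Consumers bear 5.6 per bottle; producers bear 1.4 per bottle.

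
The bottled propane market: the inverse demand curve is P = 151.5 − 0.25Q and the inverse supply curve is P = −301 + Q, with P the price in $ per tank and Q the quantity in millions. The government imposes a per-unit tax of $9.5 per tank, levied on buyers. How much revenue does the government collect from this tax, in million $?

Tax revenue = $3366.8 million.

Rewrite in direct form: Qd = 606 − 4P and Qs = P + 301.
Before the tax: set 606 − 4P = P + 301 → P* = $61, Q* = 362.
With the tax collected from buyers, demand (in seller-price terms) shifts: Qd = 606 − 4(P + 9.5).
Solving gives Q = 354.4 with buyers paying $62.9 and suppliers receiving $53.4 (the $9.5 wedge).
Revenue = t · Q = 9.5 · 354.4 = $3366.8.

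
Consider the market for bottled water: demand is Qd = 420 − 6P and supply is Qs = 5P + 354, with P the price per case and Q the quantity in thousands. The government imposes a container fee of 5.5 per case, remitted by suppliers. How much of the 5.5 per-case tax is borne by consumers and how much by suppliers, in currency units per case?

Consumers bear 2.5 per case; suppliers bear 3 per case.

Without the tax, 420 − 6P = 5P + 354 gives 11P = 66, so P* = 6 and Q* = 384.
With the tax collected from suppliers, supply shifts: Qs = 5(P − 5.5) + 354.
New equilibrium: consumers pay 8.5, suppliers receive 3, Q = 369. (Wedge: Pb − Ps = 5.5.)
Burden on consumers: 2.5; on suppliers: 3. (They sum to 5.5.)
The less price-elastic side of the market bears the larger share of a per-unit tax.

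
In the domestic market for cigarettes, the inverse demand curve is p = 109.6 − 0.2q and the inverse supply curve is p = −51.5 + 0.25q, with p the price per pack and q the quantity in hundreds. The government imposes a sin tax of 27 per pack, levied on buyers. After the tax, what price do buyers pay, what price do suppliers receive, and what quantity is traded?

Buyers pay 50; suppliers receive 23; quantity = 298.

Inverting to q(p) form: qd = 548 − 5p; qs = 4p + 206.
Before the tax: set 548 − 5p = 4p + 206 → p* = 38, q* = 358.
With the tax collected from buyers, demand (in seller-price terms) shifts: qd = 548 − 5(p + 27).
Solving gives q = 298 with buyers paying 50 and suppliers receiving 23 (the 27 wedge).
The less price-elastic side of the market bears the larger share of a per-unit tax.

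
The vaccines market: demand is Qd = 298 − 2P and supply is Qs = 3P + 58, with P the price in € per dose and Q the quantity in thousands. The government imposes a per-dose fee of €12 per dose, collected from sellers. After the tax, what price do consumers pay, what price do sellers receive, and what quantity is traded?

Consumers pay €55.2; sellers receive €43.2; quantity = 187.6.

Before the tax: set 298 − 2P = 3P + 58 → P* = €48, Q* = 202.
With the tax collected from sellers, supply shifts: Qs = 3(P − 12) + 58.
New equilibrium: consumers pay €55.2, sellers receive €43.2, Q = 187.6. (Wedge: Pb − Ps = 12.)
The less price-elastic side of the market bears the larger share of a per-unit tax.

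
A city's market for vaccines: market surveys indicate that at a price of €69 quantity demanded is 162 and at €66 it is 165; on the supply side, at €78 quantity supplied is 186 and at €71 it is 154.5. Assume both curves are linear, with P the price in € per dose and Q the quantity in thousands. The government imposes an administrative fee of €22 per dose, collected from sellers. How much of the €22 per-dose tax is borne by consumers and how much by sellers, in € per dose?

Consumers bear €18 per dose; sellers bear €4 per dose.

Demand slope: (165 − 162)/(66 − 69) = -1, so Qd = 231 − P.
Supply slope: (154.5 − 186)/(71 − 78) = 4.5, so Qs = 4.5P − 165.
Before the tax: set 231 − P = 4.5P − 165 → P* = €72, Q* = 159.
With the tax collected from sellers, supply shifts: Qs = 4.5(P − 22) − 165.
New equilibrium: consumers pay €90, sellers receive €68, Q = 141. (Wedge: Pb − Ps = 22.)
Burden on consumers: €18; on sellers: €4. (They sum to €22.)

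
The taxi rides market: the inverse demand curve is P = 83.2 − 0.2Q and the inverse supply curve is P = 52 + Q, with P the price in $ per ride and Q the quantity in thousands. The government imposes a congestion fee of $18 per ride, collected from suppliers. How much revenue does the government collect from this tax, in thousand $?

Rewrite in direct form: Qd = 416 − 5P and Qs = P − 52.
Without the tax, 416 − 5P = P − 52 gives 6P = 468, so P* = $78 and Q* = 26.
With the tax collected from suppliers, supply shifts: Qs = (P − 18) − 52.
New equilibrium: buyers pay $81, suppliers receive $63, Q = 11. (Wedge: Pb − Ps = 18.)
Revenue = t · Q = 18 · 11 = $198.

Tax revenue = $198 thousand.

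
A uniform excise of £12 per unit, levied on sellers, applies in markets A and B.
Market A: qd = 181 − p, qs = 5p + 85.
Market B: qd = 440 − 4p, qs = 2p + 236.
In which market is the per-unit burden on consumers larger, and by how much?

Market A: pre-tax p* = £16, q* = 165; post-tax q = 155; per-unit burden on consumers = £10.
Market B: pre-tax p* = £34, q* = 304; post-tax q = 288; per-unit burden on consumers = £4.
Difference: £10 vs £4 → market A is larger by £6.

Market A, by £6.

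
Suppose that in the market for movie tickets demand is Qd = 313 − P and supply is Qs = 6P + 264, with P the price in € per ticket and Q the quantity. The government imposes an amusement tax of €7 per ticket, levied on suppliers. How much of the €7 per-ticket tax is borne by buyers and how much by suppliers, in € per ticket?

Before the tax: set 313 − P = 6P + 264 → P* = €7, Q* = 306.
With the tax collected from suppliers, supply shifts: Qs = 6(P − 7) + 264.
New equilibrium: buyers pay €13, suppliers receive €6, Q = 300. (Wedge: Pb − Ps = 7.)
Burden on buyers: €6; on suppliers: €1. (They sum to €7.)
The less price-elastic side of the market bears the larger share of a per-unit tax.

Buyers bear €6 per ticket; suppliers bear €1 per ticket.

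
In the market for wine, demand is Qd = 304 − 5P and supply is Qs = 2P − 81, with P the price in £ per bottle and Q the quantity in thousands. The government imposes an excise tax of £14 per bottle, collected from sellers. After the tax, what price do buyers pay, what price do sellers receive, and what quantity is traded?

Before the tax: set 304 − 5P = 2P − 81 → P* = £55, Q* = 29.
With the tax collected from sellers, supply shifts: Qs = 2(P − 14) − 81.
New equilibrium: buyers pay £59, sellers receive £45, Q = 9. (Wedge: Pb − Ps = 14.)
The less price-elastic side of the market bears the larger share of a per-unit tax.

Buyers pay £59; sellers receive £45; quantity = 9.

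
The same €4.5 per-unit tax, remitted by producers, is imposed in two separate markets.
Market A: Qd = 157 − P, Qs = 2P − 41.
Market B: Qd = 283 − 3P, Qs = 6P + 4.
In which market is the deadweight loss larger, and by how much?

Market A: pre-tax P* = €66, Q* = 91; post-tax Q = 88; deadweight loss = €6.75.
Market B: pre-tax P* = €31, Q* = 190; post-tax Q = 181; deadweight loss = €20.25.
Difference: €6.75 vs €20.25 → market B is larger by €13.5.

Market B, by €13.5.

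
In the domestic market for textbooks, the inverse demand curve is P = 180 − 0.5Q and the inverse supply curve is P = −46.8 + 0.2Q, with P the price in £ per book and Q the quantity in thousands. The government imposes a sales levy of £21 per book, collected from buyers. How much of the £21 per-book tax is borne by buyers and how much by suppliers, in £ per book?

Rewrite in direct form: Qd = 360 − 2P and Qs = 5P + 234.
Without the tax, 360 − 2P = 5P + 234 gives 7P = 126, so P* = £18 and Q* = 324.
With the tax collected from buyers, demand (in seller-price terms) shifts: Qd = 360 − 2(P + 21).
Solving gives Q = 294 with buyers paying £33 and suppliers receiving £12 (the £21 wedge).
Burden on buyers: £15; on suppliers: £6. (They sum to £21.)
The less price-elastic side of the market bears the larger share of a per-unit tax.

Buyers bear £15 per book; suppliers bear £6 per book.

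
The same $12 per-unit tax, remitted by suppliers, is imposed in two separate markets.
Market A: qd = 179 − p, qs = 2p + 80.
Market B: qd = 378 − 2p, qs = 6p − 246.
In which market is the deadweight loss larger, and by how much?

Market B, by $60.

Market A: pre-tax p* = $33, q* = 146; post-tax q = 138; deadweight loss = $48.
Market B: pre-tax p* = $78, q* = 222; post-tax q = 204; deadweight loss = $108.
Difference: $48 vs $108 → market B is larger by $60.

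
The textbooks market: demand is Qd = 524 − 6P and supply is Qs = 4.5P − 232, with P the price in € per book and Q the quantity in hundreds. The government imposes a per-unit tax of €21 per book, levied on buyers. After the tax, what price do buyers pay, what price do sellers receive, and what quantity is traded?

Buyers pay €81; sellers receive €60; quantity = 38.

Without the tax, 524 − 6P = 4.5P − 232 gives 10.5P = 756, so P* = €72 and Q* = 92.
With the tax collected from buyers, demand (in seller-price terms) shifts: Qd = 524 − 6(P + 21).
Solving gives Q = 38 with buyers paying €81 and sellers receiving €60 (the €21 wedge).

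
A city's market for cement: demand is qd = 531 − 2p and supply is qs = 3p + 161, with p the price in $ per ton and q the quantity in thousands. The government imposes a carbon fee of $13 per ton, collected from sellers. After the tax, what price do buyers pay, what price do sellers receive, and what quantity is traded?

Buyers pay $81.8; sellers receive $68.8; quantity = 367.4.

Before the tax: set 531 − 2p = 3p + 161 → p* = $74, q* = 383.
With the tax collected from sellers, supply shifts: qs = 3(p − 13) + 161.
New equilibrium: buyers pay $81.8, sellers receive $68.8, q = 367.4. (Wedge: pb − ps = 13.)
The less price-elastic side of the market bears the larger share of a per-unit tax.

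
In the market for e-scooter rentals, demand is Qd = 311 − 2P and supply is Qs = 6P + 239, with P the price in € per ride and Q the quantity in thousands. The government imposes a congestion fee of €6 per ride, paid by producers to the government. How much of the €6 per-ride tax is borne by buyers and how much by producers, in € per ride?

Buyers bear €4.5 per ride; producers bear €1.5 per ride.

Before the tax: set 311 − 2P = 6P + 239 → P* = €9, Q* = 293.
With the tax collected from producers, supply shifts: Qs = 6(P − 6) + 239.
New equilibrium: buyers pay €13.5, producers receive €7.5, Q = 284. (Wedge: Pb − Ps = 6.)
Burden on buyers: €4.5; on producers: €1.5. (They sum to €6.)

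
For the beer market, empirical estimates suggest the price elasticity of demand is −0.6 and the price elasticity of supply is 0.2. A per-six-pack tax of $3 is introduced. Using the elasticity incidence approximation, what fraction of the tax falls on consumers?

Consumers' share ≈ 0.25.

Incidence ratio: consumers' share ≈ εs / (εs + |εd|) = 0.2 / (0.2 + 0.6) = 0.25.
Supply is the less elastic side, so consumers bear the smaller share.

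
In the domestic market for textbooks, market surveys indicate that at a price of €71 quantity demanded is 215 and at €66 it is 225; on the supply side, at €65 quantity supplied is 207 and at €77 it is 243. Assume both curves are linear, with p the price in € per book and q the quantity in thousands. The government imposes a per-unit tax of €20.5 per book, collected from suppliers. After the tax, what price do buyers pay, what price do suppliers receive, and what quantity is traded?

Demand slope: (225 − 215)/(66 − 71) = -2, so qd = 357 − 2p.
Supply slope: (243 − 207)/(77 − 65) = 3, so qs = 3p + 12.
Before the tax: set 357 − 2p = 3p + 12 → p* = €69, q* = 219.
With the tax collected from suppliers, supply shifts: qs = 3(p − 20.5) + 12.
Solving gives q = 194.4 with buyers paying €81.3 and suppliers receiving €60.8 (the €20.5 wedge).
The less price-elastic side of the market bears the larger share of a per-unit tax.

Buyers pay €81.3; suppliers receive €60.8; quantity = 194.4.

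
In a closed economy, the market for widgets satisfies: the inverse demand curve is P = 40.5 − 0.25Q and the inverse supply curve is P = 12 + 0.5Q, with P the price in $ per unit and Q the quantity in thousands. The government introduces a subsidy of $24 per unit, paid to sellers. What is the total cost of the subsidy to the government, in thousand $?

Government outlay = $1680 thousand.

Inverting to Q(P) form: Qd = 162 − 4P; Qs = 2P − 24.
Without the subsidy, 162 − 4P = 2P − 24 gives 6P = 186, so P* = $31 and Q* = 38.
With a per-unit subsidy paid to sellers, each receives P + 24 per unit sold, so supply becomes Qs = 2(P + 24) − 24.
Solving gives Q = 70 with consumers paying $23 and sellers receiving $47 (the $24 wedge).
Outlay = t · Q = 24 · 70 = $1680.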